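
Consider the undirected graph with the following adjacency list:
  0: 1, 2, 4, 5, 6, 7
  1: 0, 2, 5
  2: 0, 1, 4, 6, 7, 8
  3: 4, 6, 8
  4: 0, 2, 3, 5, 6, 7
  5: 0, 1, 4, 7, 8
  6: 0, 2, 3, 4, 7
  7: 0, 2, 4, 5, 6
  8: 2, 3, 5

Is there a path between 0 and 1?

From 0 we can reach 0, 1, 2, 3, 4, 5, 6, 7, 8, which includes 1.

Yes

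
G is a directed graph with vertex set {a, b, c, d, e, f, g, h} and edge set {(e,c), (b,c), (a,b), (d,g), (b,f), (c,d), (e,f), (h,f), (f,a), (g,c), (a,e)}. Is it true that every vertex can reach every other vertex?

There is no directed path from f to h, so the graph is not strongly connected.

No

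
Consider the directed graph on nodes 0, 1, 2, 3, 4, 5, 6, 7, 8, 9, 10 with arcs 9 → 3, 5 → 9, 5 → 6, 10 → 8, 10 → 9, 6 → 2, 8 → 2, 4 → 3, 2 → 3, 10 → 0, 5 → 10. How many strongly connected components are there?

{5} is an SCC by itself.
{7} is an SCC by itself.
{4} is an SCC by itself.
{10} is an SCC by itself.
{0} is an SCC by itself.
(and 6 more singleton SCCs)
That gives 11 strongly connected components.

11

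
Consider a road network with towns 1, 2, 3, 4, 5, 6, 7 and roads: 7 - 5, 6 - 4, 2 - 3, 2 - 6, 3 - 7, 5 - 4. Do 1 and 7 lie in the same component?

The component containing 1 is {1}, and 7 is not in it.

No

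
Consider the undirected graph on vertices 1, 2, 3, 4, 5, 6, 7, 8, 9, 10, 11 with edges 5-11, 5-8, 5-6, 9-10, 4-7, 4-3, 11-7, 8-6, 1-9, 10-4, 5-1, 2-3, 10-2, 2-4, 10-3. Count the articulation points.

1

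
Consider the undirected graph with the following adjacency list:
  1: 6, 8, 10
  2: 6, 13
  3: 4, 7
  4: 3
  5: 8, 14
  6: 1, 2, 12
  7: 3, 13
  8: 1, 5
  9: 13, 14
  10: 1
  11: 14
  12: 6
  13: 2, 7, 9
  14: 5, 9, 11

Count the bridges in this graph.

6

The edges on the cycle 8-5-14-9-13-2-6-1-8 are not bridges since each lies on that cycle.
But removing 7-13 disconnects 7 from 13; removing 3-4 disconnects 3 from 4; removing 7-3 disconnects 7 from 3; removing 12-6 disconnects 12 from 6 — these are bridges.
In total 6 edges are bridges.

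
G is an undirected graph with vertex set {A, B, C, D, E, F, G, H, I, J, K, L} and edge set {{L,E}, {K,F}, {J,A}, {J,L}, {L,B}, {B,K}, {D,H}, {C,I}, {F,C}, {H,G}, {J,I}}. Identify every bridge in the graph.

A-J, D-H, E-L, G-H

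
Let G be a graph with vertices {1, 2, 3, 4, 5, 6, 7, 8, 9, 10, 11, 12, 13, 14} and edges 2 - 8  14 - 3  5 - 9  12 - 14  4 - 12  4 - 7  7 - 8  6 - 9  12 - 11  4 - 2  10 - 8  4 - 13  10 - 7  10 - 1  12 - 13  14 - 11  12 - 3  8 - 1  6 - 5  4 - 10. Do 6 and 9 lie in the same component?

Yes

From 6 we can reach 5, 6, 9, which includes 9.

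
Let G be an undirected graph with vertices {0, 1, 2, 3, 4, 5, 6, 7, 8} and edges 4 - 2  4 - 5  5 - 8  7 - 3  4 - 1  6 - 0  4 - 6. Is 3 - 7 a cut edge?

Removing 3 - 7 leaves no path between 3 and 7: the component count goes from 2 to 3. So it is a bridge.

Yes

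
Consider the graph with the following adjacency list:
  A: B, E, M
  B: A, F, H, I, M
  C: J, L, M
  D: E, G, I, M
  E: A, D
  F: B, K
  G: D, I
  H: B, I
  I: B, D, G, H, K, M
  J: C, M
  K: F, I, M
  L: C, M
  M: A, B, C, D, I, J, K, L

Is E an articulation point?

No

Deleting E leaves 1 component (was 1) (its neighbors A, D remain connected to each other), so E is not a cut vertex.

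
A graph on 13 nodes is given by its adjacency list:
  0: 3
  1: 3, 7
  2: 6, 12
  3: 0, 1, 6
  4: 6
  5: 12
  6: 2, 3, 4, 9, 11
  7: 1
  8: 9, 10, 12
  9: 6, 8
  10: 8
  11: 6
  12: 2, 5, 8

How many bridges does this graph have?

8

The edges on the cycle 9-8-12-2-6-9 are not bridges since each lies on that cycle.
But removing 7-1 disconnects 7 from 1; removing 12-5 disconnects 12 from 5; removing 6-3 disconnects 6 from 3; removing 0-3 disconnects 0 from 3 — these are bridges.
In total 8 edges are bridges.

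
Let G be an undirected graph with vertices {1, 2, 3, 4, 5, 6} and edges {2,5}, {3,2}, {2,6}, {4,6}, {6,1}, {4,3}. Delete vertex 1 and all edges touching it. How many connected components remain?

1

With 1 gone, the remaining components are: {2, 3, 4, 5, 6}.
That is 1 component.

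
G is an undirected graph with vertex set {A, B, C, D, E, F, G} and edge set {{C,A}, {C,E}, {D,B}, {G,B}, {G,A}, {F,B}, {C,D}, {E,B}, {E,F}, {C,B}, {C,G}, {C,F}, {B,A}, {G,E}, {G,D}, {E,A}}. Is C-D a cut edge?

After removing C-D, the path C-G-D still connects them, so the edge is not a bridge.

No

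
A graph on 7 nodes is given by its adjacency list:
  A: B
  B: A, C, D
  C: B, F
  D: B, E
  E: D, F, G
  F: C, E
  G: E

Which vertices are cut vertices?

Removing B increases the component count from 1 to 2, so B is a cut vertex.
Removing E increases the component count from 1 to 2, so E is a cut vertex.
By contrast removing F leaves 1 component; it is not a cut vertex. No other vertex is a cut vertex either.

B, E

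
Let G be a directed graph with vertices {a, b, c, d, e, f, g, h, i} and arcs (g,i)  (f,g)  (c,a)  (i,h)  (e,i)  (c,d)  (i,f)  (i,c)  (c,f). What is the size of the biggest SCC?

{c, f, g, i} are all mutually reachable — one SCC of size 4.
{b} is an SCC by itself.
{e} is an SCC by itself.
{d} is an SCC by itself.
{a} is an SCC by itself.
(and 1 more singleton SCC)
The largest has 4 vertices.

4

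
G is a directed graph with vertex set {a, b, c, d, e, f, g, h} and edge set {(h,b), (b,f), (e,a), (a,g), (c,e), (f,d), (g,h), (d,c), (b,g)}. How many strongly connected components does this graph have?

{a, b, c, d, e, f, g, h} are all mutually reachable — one SCC of size 8.
That gives 1 strongly connected component.

1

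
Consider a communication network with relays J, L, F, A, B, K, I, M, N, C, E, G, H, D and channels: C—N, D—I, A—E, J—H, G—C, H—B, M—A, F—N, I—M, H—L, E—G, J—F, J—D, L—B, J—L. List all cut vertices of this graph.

Removing J increases the component count from 2 to 3, so J is a cut vertex.
By contrast removing L leaves 2 components; it is not a cut vertex. No other vertex is a cut vertex either.

J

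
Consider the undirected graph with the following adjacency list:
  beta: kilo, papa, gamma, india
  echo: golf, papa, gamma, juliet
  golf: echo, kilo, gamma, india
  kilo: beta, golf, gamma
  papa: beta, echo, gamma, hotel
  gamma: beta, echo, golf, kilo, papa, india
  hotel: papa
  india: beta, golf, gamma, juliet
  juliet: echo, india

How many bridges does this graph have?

The edges on the cycle india-gamma-golf-echo-juliet-india are not bridges since each lies on that cycle.
But removing papa-hotel disconnects papa from hotel — this is a bridge.

1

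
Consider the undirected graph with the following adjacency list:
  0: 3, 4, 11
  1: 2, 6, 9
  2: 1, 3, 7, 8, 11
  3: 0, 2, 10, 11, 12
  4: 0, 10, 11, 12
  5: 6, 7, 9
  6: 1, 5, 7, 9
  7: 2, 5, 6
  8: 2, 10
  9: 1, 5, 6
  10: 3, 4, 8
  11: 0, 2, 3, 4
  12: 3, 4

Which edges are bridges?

none

The edges on the cycle 2-8-10-3-2 are not bridges since each lies on that cycle.
Every edge lies on some cycle, so there are no bridges.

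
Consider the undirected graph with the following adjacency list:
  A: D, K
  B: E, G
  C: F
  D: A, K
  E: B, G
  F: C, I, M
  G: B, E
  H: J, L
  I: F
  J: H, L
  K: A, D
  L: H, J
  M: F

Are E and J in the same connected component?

The component containing E is {B, E, G}, and J is not in it.

No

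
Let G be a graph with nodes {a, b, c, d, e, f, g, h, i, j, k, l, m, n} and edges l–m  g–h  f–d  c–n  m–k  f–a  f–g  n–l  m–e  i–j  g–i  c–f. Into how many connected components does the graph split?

2

b is isolated — a component by itself.
Starting from a we can reach a, c, d, e, f, g, h, i, j, k, l, m, n. That is one component of size 13.
Total: 2 components.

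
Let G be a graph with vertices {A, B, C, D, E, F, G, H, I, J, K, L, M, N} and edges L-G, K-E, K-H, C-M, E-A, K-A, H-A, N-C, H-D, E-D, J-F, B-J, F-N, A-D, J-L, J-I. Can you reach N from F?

From F we can reach B, C, F, G, I, J, L, M, N, which includes N.

Yes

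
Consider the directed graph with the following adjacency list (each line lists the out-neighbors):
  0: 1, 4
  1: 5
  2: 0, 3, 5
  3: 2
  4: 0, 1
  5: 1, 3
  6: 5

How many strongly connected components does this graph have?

2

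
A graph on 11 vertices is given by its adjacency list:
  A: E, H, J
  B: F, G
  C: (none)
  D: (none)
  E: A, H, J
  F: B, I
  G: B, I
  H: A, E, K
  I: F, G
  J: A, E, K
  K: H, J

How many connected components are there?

4

D is isolated — a component by itself.
C is isolated — a component by itself.
Starting from B we can reach B, F, G, I. That is one component of size 4.
Starting from A we can reach A, E, H, J, K. That is one component of size 5.
Total: 4 components.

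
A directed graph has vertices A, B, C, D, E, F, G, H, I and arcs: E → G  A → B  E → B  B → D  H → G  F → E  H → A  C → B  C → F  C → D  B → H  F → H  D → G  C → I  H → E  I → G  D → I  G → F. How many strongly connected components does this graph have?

2

{A, B, D, E, F, G, H, I} are all mutually reachable — one SCC of size 8.
{C} is an SCC by itself.
That gives 2 strongly connected components.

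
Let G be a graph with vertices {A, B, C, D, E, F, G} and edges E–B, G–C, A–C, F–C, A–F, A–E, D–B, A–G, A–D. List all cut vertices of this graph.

A

Removing A increases the component count from 1 to 2, so A is a cut vertex.
By contrast removing E leaves 1 component; it is not a cut vertex. No other vertex is a cut vertex either.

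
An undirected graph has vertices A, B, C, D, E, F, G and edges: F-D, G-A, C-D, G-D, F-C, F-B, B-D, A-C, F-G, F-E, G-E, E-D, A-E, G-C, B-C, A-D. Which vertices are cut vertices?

none

Removing A, for instance, still leaves 1 component. No single vertex removal increases the component count — the graph has no articulation points.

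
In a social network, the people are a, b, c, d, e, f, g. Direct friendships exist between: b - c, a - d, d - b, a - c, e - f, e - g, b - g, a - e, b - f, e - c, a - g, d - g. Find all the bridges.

none

The edges on the cycle a-d-b-c-a are not bridges since each lies on that cycle.
Every edge lies on some cycle, so there are no bridges.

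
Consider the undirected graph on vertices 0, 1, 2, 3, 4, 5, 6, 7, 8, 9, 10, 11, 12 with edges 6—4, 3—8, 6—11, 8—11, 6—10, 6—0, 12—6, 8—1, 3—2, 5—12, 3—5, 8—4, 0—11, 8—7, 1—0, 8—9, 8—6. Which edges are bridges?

The edges on the cycle 3-5-12-6-4-8-3 are not bridges since each lies on that cycle.
But removing 10—6 disconnects 10 from 6; removing 9—8 disconnects 9 from 8; removing 3—2 disconnects 3 from 2; removing 7—8 disconnects 7 from 8 — these are bridges.

10-6, 2-3, 7-8, 8-9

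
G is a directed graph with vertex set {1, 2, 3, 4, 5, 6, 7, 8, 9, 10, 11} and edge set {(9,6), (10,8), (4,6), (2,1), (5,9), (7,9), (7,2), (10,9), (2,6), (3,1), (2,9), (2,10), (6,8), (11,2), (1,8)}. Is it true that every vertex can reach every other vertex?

There is no directed path from 2 to 5, so the graph is not strongly connected.

No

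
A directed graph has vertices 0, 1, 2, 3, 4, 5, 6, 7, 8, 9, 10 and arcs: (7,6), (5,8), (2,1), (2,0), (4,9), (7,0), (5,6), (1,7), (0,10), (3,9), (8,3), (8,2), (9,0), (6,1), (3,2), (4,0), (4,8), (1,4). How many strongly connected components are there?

{1, 2, 3, 4, 6, 7, 8} are all mutually reachable — one SCC of size 7.
{5} is an SCC by itself.
{10} is an SCC by itself.
{0} is an SCC by itself.
{9} is an SCC by itself.
That gives 5 strongly connected components.

5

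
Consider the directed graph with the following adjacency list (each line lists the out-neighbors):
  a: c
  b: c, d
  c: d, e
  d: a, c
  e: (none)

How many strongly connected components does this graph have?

3

{a, c, d} are all mutually reachable — one SCC of size 3.
{b} is an SCC by itself.
{e} is an SCC by itself.
That gives 3 strongly connected components.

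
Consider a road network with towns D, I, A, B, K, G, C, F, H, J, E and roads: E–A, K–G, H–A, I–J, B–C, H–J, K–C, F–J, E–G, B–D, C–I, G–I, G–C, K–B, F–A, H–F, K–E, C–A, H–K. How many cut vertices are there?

1

Removing B increases the component count from 1 to 2, so B is a cut vertex.
By contrast removing G leaves 1 component; it is not a cut vertex. No other vertex is a cut vertex either.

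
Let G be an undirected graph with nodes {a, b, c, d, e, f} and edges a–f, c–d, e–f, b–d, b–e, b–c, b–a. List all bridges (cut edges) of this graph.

none

The edges on the cycle b-c-d-b are not bridges since each lies on that cycle.
Every edge lies on some cycle, so there are no bridges.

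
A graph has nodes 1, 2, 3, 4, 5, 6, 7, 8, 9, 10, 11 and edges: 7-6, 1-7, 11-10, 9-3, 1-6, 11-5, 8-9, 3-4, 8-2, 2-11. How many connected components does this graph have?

Starting from 1 we can reach 1, 6, 7. That is one component of size 3.
Starting from 2 we can reach 2, 3, 4, 5, 8, 9, 10, 11. That is one component of size 8.
Total: 2 components.

2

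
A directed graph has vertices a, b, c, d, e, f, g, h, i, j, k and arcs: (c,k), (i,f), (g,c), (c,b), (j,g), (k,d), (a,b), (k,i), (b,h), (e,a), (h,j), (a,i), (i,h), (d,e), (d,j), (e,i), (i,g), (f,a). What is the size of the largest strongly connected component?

11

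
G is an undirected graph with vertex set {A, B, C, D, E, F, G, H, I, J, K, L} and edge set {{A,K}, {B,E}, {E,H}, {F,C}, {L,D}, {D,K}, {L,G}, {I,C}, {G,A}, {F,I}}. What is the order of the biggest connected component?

5

J is isolated — a component by itself.
Starting from B we can reach B, E, H. That is one component of size 3.
Starting from C we can reach C, F, I. That is one component of size 3.
Starting from A we can reach A, D, G, K, L. That is one component of size 5.
The largest has 5 vertices.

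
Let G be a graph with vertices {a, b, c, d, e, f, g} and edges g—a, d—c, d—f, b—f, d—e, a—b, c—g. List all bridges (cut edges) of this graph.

The edges on the cycle d-c-g-a-b-f-d are not bridges since each lies on that cycle.
But removing d—e disconnects d from e — this is a bridge.

d-e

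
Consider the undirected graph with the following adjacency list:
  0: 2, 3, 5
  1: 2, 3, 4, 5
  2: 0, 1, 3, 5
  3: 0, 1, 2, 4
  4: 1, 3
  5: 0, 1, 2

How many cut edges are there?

The edges on the cycle 0-3-4-1-5-0 are not bridges since each lies on that cycle.
Every edge lies on some cycle, so there are no bridges.

0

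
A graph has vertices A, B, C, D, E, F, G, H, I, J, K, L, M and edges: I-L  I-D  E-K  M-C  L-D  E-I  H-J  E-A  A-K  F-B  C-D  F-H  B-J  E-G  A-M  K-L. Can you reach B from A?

The component containing A is {A, C, D, E, G, I, K, L, M}, and B is not in it.

No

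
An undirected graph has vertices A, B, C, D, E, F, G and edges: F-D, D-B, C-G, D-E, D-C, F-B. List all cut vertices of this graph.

C, D

Removing C increases the component count from 2 to 3, so C is a cut vertex.
Removing D increases the component count from 2 to 4, so D is a cut vertex.
By contrast removing B leaves 2 components; it is not a cut vertex. No other vertex is a cut vertex either.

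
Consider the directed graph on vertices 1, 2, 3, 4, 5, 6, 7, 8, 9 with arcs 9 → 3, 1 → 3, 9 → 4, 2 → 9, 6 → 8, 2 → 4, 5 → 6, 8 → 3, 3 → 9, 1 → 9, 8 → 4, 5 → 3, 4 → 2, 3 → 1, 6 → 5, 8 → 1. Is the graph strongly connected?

No

There is no directed path from 3 to 5, so the graph is not strongly connected.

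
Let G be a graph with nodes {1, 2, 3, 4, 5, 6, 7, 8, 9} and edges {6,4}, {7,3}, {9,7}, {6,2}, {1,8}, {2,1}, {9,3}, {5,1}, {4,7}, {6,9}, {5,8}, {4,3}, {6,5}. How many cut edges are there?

The edges on the cycle 6-2-1-8-5-6 are not bridges since each lies on that cycle.
Every edge lies on some cycle, so there are no bridges.

0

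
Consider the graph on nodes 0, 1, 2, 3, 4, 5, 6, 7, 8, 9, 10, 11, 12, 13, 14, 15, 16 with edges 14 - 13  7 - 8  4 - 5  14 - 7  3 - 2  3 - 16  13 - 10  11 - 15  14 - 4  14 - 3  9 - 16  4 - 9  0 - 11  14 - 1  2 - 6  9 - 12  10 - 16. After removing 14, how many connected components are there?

4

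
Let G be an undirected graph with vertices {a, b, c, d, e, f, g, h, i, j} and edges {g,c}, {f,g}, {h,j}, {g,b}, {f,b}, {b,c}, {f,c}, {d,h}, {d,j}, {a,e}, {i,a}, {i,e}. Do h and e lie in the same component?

No

The component containing h is {d, h, j}, and e is not in it.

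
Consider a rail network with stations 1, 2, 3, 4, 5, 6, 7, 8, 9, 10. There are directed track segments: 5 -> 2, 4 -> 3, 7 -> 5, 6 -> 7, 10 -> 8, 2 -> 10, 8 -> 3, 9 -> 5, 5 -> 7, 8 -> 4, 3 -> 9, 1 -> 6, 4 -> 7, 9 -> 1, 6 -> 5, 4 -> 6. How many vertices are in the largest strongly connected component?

{1, 2, 3, 4, 5, 6, 7, 8, 9, 10} are all mutually reachable — one SCC of size 10.
The largest has 10 vertices.

10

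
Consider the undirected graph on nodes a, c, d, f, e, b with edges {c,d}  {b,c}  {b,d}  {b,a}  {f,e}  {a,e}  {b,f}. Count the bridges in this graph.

0

The edges on the cycle b-c-d-b are not bridges since each lies on that cycle.
Every edge lies on some cycle, so there are no bridges.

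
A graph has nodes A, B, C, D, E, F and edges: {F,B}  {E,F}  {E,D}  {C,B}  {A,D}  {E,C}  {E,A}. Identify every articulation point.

E

Removing E increases the component count from 1 to 2, so E is a cut vertex.
By contrast removing B leaves 1 component; it is not a cut vertex. No other vertex is a cut vertex either.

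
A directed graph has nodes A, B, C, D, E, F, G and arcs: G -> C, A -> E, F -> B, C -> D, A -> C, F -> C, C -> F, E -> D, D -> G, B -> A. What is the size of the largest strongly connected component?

{A, B, C, D, E, F, G} are all mutually reachable — one SCC of size 7.
The largest has 7 vertices.

7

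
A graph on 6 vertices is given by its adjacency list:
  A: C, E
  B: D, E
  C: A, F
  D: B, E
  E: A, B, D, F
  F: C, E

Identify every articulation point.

E

Removing E increases the component count from 1 to 2, so E is a cut vertex.
By contrast removing D leaves 1 component; it is not a cut vertex. No other vertex is a cut vertex either.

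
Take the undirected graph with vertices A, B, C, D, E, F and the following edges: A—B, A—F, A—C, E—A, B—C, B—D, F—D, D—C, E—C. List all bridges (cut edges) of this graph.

none

The edges on the cycle A-F-D-B-A are not bridges since each lies on that cycle.
Every edge lies on some cycle, so there are no bridges.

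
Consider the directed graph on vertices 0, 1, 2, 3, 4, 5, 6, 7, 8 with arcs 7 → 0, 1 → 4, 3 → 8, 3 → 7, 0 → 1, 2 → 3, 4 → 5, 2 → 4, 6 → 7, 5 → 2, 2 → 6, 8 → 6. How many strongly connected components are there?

{0, 1, 2, 3, 4, 5, 6, 7, 8} are all mutually reachable — one SCC of size 9.
That gives 1 strongly connected component.

1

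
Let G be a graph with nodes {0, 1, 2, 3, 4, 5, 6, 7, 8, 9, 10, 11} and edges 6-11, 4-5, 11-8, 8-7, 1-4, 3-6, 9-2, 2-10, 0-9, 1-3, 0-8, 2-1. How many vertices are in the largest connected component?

12

Starting from 0 we can reach 0, 1, 2, 3, 4, 5, 6, 7, 8, 9, 10, 11. That is one component of size 12.
The largest has 12 vertices.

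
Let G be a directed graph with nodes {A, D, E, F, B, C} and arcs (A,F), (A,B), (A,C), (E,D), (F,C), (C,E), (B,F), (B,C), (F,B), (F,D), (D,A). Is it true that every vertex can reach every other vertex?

From E we can reach every vertex (A, B, C, D, E, F), and every vertex can reach E (A, B, C, D, E, F). So the whole graph is one strongly connected component.

Yes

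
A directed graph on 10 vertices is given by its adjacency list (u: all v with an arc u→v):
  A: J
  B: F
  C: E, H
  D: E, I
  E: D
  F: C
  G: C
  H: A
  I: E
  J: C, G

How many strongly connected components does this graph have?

4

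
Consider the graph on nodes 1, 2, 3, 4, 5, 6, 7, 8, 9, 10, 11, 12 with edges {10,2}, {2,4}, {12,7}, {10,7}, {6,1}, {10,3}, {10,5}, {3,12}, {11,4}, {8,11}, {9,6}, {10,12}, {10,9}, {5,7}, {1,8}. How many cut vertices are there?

Removing 10 increases the component count from 1 to 2, so 10 is a cut vertex.
By contrast removing 8 leaves 1 component; it is not a cut vertex. No other vertex is a cut vertex either.

1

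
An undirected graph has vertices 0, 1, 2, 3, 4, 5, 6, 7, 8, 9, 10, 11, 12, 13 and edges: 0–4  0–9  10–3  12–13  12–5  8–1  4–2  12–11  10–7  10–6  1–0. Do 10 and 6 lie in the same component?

From 10 we can reach 3, 6, 7, 10, which includes 6.

Yes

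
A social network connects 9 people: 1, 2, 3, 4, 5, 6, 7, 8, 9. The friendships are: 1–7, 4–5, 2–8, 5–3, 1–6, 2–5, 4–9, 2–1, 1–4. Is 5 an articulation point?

Yes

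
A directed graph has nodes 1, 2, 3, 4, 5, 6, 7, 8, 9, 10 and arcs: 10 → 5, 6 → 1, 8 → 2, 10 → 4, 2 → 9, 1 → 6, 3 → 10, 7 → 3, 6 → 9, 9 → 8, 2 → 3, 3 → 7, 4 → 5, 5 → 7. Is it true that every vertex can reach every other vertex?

There is no directed path from 2 to 6, so the graph is not strongly connected.

No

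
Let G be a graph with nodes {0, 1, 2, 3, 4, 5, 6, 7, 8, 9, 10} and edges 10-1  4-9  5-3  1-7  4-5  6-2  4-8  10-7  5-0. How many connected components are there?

Starting from 2 we can reach 2, 6. That is one component of size 2.
Starting from 1 we can reach 1, 7, 10. That is one component of size 3.
Starting from 0 we can reach 0, 3, 4, 5, 8, 9. That is one component of size 6.
Total: 3 components.

3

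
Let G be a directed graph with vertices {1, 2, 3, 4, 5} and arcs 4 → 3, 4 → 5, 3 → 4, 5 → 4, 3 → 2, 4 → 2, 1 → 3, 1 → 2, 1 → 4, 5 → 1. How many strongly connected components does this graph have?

2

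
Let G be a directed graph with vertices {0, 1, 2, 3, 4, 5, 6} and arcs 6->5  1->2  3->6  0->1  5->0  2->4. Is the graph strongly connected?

No

There is no directed path from 4 to 3, so the graph is not strongly connected.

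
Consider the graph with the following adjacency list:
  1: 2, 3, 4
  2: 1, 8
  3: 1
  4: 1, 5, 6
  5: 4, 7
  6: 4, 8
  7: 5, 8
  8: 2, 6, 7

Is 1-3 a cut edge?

Removing 1-3 leaves no path between 1 and 3: the component count goes from 1 to 2. So it is a bridge.

Yes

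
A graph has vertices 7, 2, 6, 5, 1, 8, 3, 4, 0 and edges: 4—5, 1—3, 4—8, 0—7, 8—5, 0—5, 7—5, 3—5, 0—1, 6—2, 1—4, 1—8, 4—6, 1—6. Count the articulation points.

Removing 6 increases the component count from 1 to 2, so 6 is a cut vertex.
By contrast removing 1 leaves 1 component; it is not a cut vertex. No other vertex is a cut vertex either.

1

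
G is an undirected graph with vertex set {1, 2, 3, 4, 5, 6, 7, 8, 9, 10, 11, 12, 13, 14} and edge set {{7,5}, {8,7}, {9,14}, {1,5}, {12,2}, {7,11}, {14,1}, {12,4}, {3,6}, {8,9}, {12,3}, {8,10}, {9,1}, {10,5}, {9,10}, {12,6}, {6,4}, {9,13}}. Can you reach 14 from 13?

Yes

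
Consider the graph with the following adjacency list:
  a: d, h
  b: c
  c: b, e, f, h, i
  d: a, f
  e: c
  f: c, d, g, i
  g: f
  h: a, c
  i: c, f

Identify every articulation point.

c, f

Removing c increases the component count from 1 to 3, so c is a cut vertex.
Removing f increases the component count from 1 to 2, so f is a cut vertex.
By contrast removing h leaves 1 component; it is not a cut vertex. No other vertex is a cut vertex either.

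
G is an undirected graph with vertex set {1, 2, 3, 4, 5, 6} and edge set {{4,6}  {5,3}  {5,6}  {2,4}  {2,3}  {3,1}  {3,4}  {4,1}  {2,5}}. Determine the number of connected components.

1

Starting from 1 we can reach 1, 2, 3, 4, 5, 6. That is one component of size 6.
Total: 1 component.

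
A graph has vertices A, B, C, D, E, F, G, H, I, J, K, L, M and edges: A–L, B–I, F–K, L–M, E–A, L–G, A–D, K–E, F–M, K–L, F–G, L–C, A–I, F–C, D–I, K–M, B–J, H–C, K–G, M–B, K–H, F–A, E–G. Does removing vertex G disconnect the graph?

No

Deleting G leaves 1 component (was 1) (its neighbors E, F, K, L remain connected to each other), so G is not a cut vertex.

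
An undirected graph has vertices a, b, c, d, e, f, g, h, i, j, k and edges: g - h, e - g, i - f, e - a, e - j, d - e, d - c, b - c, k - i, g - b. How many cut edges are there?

5

The edges on the cycle d-e-g-b-c-d are not bridges since each lies on that cycle.
But removing e - j disconnects e from j; removing i - f disconnects i from f; removing g - h disconnects g from h; removing k - i disconnects k from i — these are bridges.
In total 5 edges are bridges.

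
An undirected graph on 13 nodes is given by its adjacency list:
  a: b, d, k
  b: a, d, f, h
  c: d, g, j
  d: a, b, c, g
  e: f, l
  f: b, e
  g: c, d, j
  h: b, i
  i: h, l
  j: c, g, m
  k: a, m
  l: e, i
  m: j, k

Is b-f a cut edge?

After removing b-f, the path b-h-i-l-e-f still connects them, so the edge is not a bridge.

No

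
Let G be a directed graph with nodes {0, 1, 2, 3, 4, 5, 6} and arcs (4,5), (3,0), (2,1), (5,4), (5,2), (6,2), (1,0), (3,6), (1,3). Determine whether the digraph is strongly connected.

There is no directed path from 6 to 5, so the graph is not strongly connected.

No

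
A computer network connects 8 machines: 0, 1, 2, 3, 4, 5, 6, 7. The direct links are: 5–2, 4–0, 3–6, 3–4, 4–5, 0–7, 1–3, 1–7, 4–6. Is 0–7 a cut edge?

No

After removing 0–7, the path 0-4-3-1-7 still connects them, so the edge is not a bridge.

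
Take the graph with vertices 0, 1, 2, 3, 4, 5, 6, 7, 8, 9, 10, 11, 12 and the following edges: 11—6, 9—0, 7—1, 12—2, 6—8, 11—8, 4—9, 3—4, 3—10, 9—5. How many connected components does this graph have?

4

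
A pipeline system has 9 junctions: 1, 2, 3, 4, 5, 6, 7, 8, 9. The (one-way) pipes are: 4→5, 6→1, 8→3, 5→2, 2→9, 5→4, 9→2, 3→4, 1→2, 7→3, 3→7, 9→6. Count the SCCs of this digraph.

4

{1, 2, 6, 9} are all mutually reachable — one SCC of size 4.
{3, 7} are all mutually reachable — one SCC of size 2.
{4, 5} are all mutually reachable — one SCC of size 2.
{8} is an SCC by itself.
That gives 4 strongly connected components.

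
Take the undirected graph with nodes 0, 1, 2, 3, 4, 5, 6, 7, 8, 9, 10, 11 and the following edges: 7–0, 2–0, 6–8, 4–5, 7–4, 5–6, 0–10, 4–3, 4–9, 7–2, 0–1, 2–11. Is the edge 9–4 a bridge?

Removing 9–4 leaves no path between 9 and 4: the component count goes from 1 to 2. So it is a bridge.

Yes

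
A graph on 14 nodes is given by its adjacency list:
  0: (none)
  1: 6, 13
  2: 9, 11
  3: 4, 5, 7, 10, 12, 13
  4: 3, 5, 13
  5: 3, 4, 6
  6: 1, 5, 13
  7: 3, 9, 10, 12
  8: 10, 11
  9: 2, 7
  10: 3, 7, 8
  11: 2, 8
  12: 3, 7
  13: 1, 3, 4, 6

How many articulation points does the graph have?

Removing 3 increases the component count from 2 to 3, so 3 is a cut vertex.
By contrast removing 2 leaves 2 components; it is not a cut vertex. No other vertex is a cut vertex either.

1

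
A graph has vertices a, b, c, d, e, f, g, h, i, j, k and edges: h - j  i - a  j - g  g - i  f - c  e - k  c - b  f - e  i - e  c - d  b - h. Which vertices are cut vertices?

Removing c increases the component count from 1 to 2, so c is a cut vertex.
Removing e increases the component count from 1 to 2, so e is a cut vertex.
Removing i increases the component count from 1 to 2, so i is a cut vertex.
By contrast removing j leaves 1 component; it is not a cut vertex. No other vertex is a cut vertex either.

c, e, i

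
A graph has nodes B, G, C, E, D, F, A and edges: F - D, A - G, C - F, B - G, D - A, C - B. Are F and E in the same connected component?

The component containing F is {A, B, C, D, F, G}, and E is not in it.

No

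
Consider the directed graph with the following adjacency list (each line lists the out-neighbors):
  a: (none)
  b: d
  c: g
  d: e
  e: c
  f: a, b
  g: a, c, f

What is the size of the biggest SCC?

{b, c, d, e, f, g} are all mutually reachable — one SCC of size 6.
{a} is an SCC by itself.
The largest has 6 vertices.

6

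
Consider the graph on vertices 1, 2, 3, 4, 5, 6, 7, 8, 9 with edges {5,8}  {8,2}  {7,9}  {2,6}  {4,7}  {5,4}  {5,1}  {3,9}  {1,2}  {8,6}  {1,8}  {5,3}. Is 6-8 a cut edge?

No

After removing 6-8, the path 6-2-8 still connects them, so the edge is not a bridge.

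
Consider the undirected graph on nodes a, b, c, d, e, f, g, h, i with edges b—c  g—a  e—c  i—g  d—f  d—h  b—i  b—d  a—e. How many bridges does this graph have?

The edges on the cycle b-i-g-a-e-c-b are not bridges since each lies on that cycle.
But removing d—h disconnects d from h; removing f—d disconnects f from d; removing b—d disconnects b from d — these are bridges.
That makes 3 bridges.

3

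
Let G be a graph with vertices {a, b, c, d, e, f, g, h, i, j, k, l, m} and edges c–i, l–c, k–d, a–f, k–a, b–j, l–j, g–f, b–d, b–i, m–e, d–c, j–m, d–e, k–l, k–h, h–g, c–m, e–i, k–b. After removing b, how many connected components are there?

With b gone, the remaining components are: {a, c, d, e, f, g, h, i, j, k, l, m}.
That is 1 component.

1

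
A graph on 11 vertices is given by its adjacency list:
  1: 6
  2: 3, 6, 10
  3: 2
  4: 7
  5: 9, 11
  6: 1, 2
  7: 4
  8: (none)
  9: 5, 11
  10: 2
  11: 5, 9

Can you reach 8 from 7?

The component containing 7 is {4, 7}, and 8 is not in it.

No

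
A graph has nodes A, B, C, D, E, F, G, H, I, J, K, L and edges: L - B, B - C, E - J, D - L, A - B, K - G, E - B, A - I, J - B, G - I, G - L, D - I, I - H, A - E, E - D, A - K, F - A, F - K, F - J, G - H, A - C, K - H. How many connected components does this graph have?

Starting from A we can reach A, B, C, D, E, F, G, H, I, J, K, L. That is one component of size 12.
Total: 1 component.

1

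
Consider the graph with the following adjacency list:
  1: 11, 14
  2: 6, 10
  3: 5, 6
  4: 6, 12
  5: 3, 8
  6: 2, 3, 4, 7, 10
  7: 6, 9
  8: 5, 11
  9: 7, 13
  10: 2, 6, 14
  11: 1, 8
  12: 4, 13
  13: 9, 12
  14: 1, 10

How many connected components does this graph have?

1

Starting from 1 we can reach 1, 2, 3, 4, 5, 6, 7, 8, 9, 10, 11, 12, 13, 14. That is one component of size 14.
Total: 1 component.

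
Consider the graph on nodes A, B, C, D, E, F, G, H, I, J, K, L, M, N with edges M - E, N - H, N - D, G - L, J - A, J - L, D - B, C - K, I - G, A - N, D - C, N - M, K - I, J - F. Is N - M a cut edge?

Yes

Removing N - M leaves no path between N and M: the component count goes from 1 to 2. So it is a bridge.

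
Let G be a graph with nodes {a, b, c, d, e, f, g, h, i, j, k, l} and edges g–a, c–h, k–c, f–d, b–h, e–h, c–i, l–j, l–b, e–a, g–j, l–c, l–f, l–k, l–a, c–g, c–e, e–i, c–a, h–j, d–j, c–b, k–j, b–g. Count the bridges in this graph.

0

The edges on the cycle l-k-c-e-a-g-b-l are not bridges since each lies on that cycle.
Every edge lies on some cycle, so there are no bridges.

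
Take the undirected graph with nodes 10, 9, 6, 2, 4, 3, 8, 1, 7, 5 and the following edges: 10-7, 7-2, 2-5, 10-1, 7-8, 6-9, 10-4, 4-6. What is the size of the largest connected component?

9

3 is isolated — a component by itself.
Starting from 1 we can reach 1, 2, 4, 5, 6, 7, 8, 9, 10. That is one component of size 9.
The largest has 9 vertices.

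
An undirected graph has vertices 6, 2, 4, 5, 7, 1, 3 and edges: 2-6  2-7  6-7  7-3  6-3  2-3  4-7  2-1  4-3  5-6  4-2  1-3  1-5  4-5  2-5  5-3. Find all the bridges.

none

The edges on the cycle 2-1-5-2 are not bridges since each lies on that cycle.
Every edge lies on some cycle, so there are no bridges.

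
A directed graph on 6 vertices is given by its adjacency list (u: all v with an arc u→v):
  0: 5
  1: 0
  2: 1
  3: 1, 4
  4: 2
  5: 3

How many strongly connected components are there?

{0, 1, 2, 3, 4, 5} are all mutually reachable — one SCC of size 6.
That gives 1 strongly connected component.

1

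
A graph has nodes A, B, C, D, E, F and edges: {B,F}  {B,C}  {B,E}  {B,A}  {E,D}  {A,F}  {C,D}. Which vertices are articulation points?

B

Removing B increases the component count from 1 to 2, so B is a cut vertex.
By contrast removing C leaves 1 component; it is not a cut vertex. No other vertex is a cut vertex either.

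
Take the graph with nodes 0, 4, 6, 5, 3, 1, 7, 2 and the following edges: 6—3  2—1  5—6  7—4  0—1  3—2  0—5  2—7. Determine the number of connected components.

1

Starting from 0 we can reach 0, 1, 2, 3, 4, 5, 6, 7. That is one component of size 8.
Total: 1 component.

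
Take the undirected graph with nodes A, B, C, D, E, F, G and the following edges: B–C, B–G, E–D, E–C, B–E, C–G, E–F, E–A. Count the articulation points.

1

Removing E increases the component count from 1 to 4, so E is a cut vertex.
By contrast removing A leaves 1 component; it is not a cut vertex. No other vertex is a cut vertex either.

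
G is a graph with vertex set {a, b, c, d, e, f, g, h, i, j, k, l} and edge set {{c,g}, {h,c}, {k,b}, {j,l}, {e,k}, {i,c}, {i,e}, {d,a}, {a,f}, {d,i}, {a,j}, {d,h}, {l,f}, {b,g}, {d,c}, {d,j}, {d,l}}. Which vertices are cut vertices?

d

Removing d increases the component count from 1 to 2, so d is a cut vertex.
By contrast removing i leaves 1 component; it is not a cut vertex. No other vertex is a cut vertex either.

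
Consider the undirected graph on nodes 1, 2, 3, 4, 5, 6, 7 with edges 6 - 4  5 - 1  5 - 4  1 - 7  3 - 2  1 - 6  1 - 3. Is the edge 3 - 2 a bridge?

Removing 3 - 2 leaves no path between 3 and 2: the component count goes from 1 to 2. So it is a bridge.

Yes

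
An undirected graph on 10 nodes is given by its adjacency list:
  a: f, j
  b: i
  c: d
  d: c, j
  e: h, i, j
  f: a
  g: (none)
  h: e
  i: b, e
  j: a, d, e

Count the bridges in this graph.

removing j-e disconnects j from e; removing j-d disconnects j from d; removing i-b disconnects i from b; removing c-d disconnects c from d — these are bridges.
In total 8 edges are bridges.

8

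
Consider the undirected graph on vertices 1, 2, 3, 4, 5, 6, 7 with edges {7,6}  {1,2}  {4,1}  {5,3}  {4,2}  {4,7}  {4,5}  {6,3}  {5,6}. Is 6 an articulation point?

No

Deleting 6 leaves 1 component (was 1) (its neighbors 3, 5, 7 remain connected to each other), so 6 is not a cut vertex.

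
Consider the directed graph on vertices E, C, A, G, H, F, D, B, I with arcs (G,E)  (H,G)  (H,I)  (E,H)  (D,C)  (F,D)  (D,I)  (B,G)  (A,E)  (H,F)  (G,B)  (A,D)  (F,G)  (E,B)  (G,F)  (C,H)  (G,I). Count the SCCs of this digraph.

{B, C, D, E, F, G, H} are all mutually reachable — one SCC of size 7.
{A} is an SCC by itself.
{I} is an SCC by itself.
That gives 3 strongly connected components.

3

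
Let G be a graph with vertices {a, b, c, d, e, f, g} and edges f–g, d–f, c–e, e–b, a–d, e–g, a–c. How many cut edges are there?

1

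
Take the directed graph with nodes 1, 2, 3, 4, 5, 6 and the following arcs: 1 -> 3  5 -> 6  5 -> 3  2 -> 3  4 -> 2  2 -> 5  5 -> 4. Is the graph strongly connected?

No

There is no directed path from 1 to 2, so the graph is not strongly connected.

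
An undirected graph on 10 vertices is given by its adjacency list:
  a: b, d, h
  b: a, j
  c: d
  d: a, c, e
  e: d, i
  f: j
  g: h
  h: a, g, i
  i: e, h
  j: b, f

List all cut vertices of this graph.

Removing a increases the component count from 1 to 2, so a is a cut vertex.
Removing b increases the component count from 1 to 2, so b is a cut vertex.
Removing d increases the component count from 1 to 2, so d is a cut vertex.
Likewise h, j are cut vertices.
By contrast removing g leaves 1 component; it is not a cut vertex. No other vertex is a cut vertex either.

a, b, d, h, j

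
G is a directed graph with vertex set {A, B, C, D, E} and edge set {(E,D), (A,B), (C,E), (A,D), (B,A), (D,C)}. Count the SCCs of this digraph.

2

{C, D, E} are all mutually reachable — one SCC of size 3.
{A, B} are all mutually reachable — one SCC of size 2.
That gives 2 strongly connected components.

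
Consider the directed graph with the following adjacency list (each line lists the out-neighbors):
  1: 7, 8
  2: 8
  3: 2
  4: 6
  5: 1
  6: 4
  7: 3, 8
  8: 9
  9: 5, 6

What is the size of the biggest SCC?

{1, 2, 3, 5, 7, 8, 9} are all mutually reachable — one SCC of size 7.
{4, 6} are all mutually reachable — one SCC of size 2.
The largest has 7 vertices.

7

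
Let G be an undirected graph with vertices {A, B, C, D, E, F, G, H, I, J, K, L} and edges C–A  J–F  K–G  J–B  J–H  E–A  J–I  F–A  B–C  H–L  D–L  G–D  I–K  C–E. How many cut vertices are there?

1

Removing J increases the component count from 1 to 2, so J is a cut vertex.
By contrast removing F leaves 1 component; it is not a cut vertex. No other vertex is a cut vertex either.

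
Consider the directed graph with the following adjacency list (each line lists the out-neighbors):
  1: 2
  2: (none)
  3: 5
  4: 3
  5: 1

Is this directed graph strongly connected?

There is no directed path from 2 to 1, so the graph is not strongly connected.

No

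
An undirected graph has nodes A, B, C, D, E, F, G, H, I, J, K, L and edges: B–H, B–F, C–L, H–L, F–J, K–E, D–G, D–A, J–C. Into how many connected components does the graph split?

4

I is isolated — a component by itself.
Starting from E we can reach E, K. That is one component of size 2.
Starting from A we can reach A, D, G. That is one component of size 3.
Starting from B we can reach B, C, F, H, J, L. That is one component of size 6.
Total: 4 components.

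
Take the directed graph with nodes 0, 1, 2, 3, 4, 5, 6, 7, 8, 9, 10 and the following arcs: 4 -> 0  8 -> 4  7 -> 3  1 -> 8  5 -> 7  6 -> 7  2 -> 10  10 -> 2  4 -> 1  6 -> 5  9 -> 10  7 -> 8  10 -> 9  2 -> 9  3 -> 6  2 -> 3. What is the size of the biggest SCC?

{3, 5, 6, 7} are all mutually reachable — one SCC of size 4.
{1, 4, 8} are all mutually reachable — one SCC of size 3.
{2, 9, 10} are all mutually reachable — one SCC of size 3.
{0} is an SCC by itself.
The largest has 4 vertices.

4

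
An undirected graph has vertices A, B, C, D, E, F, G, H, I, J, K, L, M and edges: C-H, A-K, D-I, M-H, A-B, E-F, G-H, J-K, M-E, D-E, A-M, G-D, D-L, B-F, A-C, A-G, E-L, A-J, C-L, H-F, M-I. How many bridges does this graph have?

0

The edges on the cycle A-J-K-A are not bridges since each lies on that cycle.
Every edge lies on some cycle, so there are no bridges.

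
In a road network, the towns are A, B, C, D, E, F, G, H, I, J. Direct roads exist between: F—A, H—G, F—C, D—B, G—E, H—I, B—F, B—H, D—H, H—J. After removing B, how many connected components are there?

With B gone, the remaining components are: {A, C, F}; {D, E, G, H, I, J}.
That is 2 components.

2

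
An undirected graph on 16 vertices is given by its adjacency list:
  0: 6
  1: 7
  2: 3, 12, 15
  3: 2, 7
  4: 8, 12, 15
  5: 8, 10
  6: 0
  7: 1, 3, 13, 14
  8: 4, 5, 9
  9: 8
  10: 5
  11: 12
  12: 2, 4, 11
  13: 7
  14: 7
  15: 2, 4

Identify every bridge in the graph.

The edges on the cycle 15-2-12-4-15 are not bridges since each lies on that cycle.
But removing 4-8 disconnects 4 from 8; removing 7-13 disconnects 7 from 13; removing 2-3 disconnects 2 from 3; removing 12-11 disconnects 12 from 11 — these are bridges.
In total 11 edges are bridges.

0-6, 1-7, 10-5, 11-12, 13-7, 14-7, 2-3, 3-7, 4-8, 5-8, 8-9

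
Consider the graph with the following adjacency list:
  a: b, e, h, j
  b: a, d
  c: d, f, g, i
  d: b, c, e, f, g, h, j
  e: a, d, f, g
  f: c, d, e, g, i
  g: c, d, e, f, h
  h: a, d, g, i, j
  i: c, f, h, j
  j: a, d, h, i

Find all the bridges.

The edges on the cycle d-f-c-d are not bridges since each lies on that cycle.
Every edge lies on some cycle, so there are no bridges.

none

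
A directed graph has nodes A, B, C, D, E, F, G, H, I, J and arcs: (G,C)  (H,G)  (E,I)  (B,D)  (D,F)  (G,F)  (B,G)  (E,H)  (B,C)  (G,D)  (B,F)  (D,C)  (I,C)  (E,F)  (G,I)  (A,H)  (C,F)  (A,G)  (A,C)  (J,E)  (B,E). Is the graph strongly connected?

No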